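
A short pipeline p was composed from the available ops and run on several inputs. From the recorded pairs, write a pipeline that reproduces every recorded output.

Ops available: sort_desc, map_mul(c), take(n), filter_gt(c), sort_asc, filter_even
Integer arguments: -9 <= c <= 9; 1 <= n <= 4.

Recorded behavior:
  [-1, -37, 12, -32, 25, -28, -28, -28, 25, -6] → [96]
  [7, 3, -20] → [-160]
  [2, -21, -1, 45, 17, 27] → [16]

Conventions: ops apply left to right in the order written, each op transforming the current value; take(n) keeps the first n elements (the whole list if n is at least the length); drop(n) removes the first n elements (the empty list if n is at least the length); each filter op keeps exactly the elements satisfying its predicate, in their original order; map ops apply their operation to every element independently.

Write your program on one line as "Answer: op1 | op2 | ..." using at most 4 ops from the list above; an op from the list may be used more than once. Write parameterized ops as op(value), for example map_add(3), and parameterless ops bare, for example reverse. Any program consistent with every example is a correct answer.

filter_even | take(4) | map_mul(8) | take(1)

Check, running the answer program on each example:
  [-1, -37, 12, -32, 25, -28, -28, -28, 25, -6] -> [12, -32, -28, -28, -28, -6] -> [12, -32, -28, -28] -> [96, -256, -224, -224] -> [96]
  [7, 3, -20] -> [-20] -> [-20] -> [-160] -> [-160]
  [2, -21, -1, 45, 17, 27] -> [2] -> [2] -> [16] -> [16]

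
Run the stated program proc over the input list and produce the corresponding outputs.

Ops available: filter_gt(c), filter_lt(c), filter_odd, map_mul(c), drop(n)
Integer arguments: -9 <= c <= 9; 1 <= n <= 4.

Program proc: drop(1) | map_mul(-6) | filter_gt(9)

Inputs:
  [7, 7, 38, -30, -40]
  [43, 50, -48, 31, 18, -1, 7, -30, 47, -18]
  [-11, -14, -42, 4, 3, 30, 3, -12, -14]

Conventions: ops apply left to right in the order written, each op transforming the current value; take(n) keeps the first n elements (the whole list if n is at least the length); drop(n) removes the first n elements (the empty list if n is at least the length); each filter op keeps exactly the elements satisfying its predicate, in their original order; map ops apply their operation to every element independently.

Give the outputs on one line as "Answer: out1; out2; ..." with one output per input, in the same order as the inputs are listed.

Execution, op by op:
  [7, 7, 38, -30, -40] -> [7, 38, -30, -40] -> [-42, -228, 180, 240] -> [180, 240]
  [43, 50, -48, 31, 18, -1, 7, -30, 47, -18] -> [50, -48, 31, 18, -1, 7, -30, 47, -18] -> [-300, 288, -186, -108, 6, -42, 180, -282, 108] -> [288, 180, 108]
  [-11, -14, -42, 4, 3, 30, 3, -12, -14] -> [-14, -42, 4, 3, 30, 3, -12, -14] -> [84, 252, -24, -18, -180, -18, 72, 84] -> [84, 252, 72, 84]

[180, 240]; [288, 180, 108]; [84, 252, 72, 84]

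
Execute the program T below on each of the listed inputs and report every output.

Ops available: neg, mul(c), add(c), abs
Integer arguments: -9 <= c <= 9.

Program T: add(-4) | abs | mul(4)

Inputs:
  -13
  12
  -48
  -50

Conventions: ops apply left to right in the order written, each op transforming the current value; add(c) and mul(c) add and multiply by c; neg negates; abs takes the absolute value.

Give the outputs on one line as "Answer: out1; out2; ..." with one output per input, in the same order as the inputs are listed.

68; 32; 208; 216

Execution, op by op:
  -13 -> -17 -> 17 -> 68
  12 -> 8 -> 8 -> 32
  -48 -> -52 -> 52 -> 208
  -50 -> -54 -> 54 -> 216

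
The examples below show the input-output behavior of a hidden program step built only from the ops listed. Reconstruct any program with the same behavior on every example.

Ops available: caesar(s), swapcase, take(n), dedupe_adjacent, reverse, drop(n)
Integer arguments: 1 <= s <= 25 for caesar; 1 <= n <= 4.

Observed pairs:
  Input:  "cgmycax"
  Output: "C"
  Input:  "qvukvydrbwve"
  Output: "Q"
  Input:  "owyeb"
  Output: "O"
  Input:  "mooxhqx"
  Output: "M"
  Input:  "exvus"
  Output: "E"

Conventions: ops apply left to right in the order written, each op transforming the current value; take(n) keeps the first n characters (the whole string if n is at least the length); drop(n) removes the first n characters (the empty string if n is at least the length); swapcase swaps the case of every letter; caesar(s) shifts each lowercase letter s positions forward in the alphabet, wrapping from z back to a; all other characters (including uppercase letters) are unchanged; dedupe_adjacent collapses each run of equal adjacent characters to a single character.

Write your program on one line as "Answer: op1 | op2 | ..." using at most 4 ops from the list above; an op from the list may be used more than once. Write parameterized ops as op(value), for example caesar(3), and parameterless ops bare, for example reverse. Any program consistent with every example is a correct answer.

swapcase | dedupe_adjacent | take(1)

Check, running the answer program on each example:
  "cgmycax" -> "CGMYCAX" -> "CGMYCAX" -> "C"
  "qvukvydrbwve" -> "QVUKVYDRBWVE" -> "QVUKVYDRBWVE" -> "Q"
  "owyeb" -> "OWYEB" -> "OWYEB" -> "O"
  "mooxhqx" -> "MOOXHQX" -> "MOXHQX" -> "M"
  "exvus" -> "EXVUS" -> "EXVUS" -> "E"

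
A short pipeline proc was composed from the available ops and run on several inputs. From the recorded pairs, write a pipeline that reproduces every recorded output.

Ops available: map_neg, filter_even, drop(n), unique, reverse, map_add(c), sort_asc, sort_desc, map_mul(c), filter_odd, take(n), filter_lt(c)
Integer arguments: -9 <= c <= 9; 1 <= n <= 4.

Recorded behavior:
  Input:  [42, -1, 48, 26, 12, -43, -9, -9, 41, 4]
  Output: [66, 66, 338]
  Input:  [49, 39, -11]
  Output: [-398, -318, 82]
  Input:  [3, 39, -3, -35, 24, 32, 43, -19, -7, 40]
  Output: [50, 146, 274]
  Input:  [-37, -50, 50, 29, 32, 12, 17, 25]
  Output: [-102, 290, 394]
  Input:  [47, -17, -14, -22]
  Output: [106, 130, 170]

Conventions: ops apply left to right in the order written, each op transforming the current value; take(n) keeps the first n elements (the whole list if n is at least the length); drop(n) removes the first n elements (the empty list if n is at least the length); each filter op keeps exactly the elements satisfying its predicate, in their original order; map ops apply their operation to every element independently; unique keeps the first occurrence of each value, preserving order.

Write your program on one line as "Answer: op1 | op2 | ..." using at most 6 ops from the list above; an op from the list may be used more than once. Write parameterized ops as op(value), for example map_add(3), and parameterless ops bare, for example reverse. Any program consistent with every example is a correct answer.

sort_desc | map_mul(-8) | reverse | take(3) | map_add(-6) | reverse

Check, running the answer program on each example:
  [42, -1, 48, 26, 12, -43, -9, -9, 41, 4] -> [48, 42, 41, 26, 12, 4, -1, -9, -9, -43] -> [-384, -336, -328, -208, -96, -32, 8, 72, 72, 344] -> [344, 72, 72, 8, -32, -96, -208, -328, -336, -384] -> [344, 72, 72] -> [338, 66, 66] -> [66, 66, 338]
  [49, 39, -11] -> [49, 39, -11] -> [-392, -312, 88] -> [88, -312, -392] -> [88, -312, -392] -> [82, -318, -398] -> [-398, -318, 82]
  [3, 39, -3, -35, 24, 32, 43, -19, -7, 40] -> [43, 40, 39, 32, 24, 3, -3, -7, -19, -35] -> [-344, -320, -312, -256, -192, -24, 24, 56, 152, 280] -> [280, 152, 56, 24, -24, -192, -256, -312, -320, -344] -> [280, 152, 56] -> [274, 146, 50] -> [50, 146, 274]
  [-37, -50, 50, 29, 32, 12, 17, 25] -> [50, 32, 29, 25, 17, 12, -37, -50] -> [-400, -256, -232, -200, -136, -96, 296, 400] -> [400, 296, -96, -136, -200, -232, -256, -400] -> [400, 296, -96] -> [394, 290, -102] -> [-102, 290, 394]
  [47, -17, -14, -22] -> [47, -14, -17, -22] -> [-376, 112, 136, 176] -> [176, 136, 112, -376] -> [176, 136, 112] -> [170, 130, 106] -> [106, 130, 170]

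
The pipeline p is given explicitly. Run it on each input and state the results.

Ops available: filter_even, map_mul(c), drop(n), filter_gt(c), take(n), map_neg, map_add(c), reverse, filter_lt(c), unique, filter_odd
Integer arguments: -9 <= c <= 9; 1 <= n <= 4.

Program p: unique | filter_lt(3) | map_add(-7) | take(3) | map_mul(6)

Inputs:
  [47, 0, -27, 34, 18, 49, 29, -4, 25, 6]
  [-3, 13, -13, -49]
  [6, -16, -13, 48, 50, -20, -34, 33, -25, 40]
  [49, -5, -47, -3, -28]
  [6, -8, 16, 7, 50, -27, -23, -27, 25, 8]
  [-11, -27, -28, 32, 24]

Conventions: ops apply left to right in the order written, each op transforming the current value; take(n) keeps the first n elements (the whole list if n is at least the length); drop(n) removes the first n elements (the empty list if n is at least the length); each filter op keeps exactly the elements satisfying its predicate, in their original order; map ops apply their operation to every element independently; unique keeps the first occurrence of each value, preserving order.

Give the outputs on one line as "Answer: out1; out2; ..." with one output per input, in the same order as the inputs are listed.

[-42, -204, -66]; [-60, -120, -336]; [-138, -120, -162]; [-72, -324, -60]; [-90, -204, -180]; [-108, -204, -210]

Execution, op by op:
  [47, 0, -27, 34, 18, 49, 29, -4, 25, 6] -> [47, 0, -27, 34, 18, 49, 29, -4, 25, 6] -> [0, -27, -4] -> [-7, -34, -11] -> [-7, -34, -11] -> [-42, -204, -66]
  [-3, 13, -13, -49] -> [-3, 13, -13, -49] -> [-3, -13, -49] -> [-10, -20, -56] -> [-10, -20, -56] -> [-60, -120, -336]
  [6, -16, -13, 48, 50, -20, -34, 33, -25, 40] -> [6, -16, -13, 48, 50, -20, -34, 33, -25, 40] -> [-16, -13, -20, -34, -25] -> [-23, -20, -27, -41, -32] -> [-23, -20, -27] -> [-138, -120, -162]
  [49, -5, -47, -3, -28] -> [49, -5, -47, -3, -28] -> [-5, -47, -3, -28] -> [-12, -54, -10, -35] -> [-12, -54, -10] -> [-72, -324, -60]
  [6, -8, 16, 7, 50, -27, -23, -27, 25, 8] -> [6, -8, 16, 7, 50, -27, -23, 25, 8] -> [-8, -27, -23] -> [-15, -34, -30] -> [-15, -34, -30] -> [-90, -204, -180]
  [-11, -27, -28, 32, 24] -> [-11, -27, -28, 32, 24] -> [-11, -27, -28] -> [-18, -34, -35] -> [-18, -34, -35] -> [-108, -204, -210]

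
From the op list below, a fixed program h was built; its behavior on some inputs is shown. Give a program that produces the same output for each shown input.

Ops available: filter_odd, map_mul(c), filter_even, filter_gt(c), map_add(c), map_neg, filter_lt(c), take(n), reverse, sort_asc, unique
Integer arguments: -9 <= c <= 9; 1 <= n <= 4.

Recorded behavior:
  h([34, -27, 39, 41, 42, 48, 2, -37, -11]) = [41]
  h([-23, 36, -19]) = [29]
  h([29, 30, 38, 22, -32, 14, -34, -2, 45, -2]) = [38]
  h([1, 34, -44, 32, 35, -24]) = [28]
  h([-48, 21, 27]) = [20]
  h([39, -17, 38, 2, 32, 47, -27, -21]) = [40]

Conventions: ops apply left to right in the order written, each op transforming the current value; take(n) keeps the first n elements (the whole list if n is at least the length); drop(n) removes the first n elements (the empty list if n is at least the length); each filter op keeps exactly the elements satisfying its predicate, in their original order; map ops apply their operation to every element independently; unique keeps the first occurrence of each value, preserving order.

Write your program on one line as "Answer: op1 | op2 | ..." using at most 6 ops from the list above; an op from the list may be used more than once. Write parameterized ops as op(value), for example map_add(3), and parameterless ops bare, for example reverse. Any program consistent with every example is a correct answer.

filter_gt(-4) | map_add(-7) | reverse | filter_gt(8) | take(1)

Check, running the answer program on each example:
  [34, -27, 39, 41, 42, 48, 2, -37, -11] -> [34, 39, 41, 42, 48, 2] -> [27, 32, 34, 35, 41, -5] -> [-5, 41, 35, 34, 32, 27] -> [41, 35, 34, 32, 27] -> [41]
  [-23, 36, -19] -> [36] -> [29] -> [29] -> [29] -> [29]
  [29, 30, 38, 22, -32, 14, -34, -2, 45, -2] -> [29, 30, 38, 22, 14, -2, 45, -2] -> [22, 23, 31, 15, 7, -9, 38, -9] -> [-9, 38, -9, 7, 15, 31, 23, 22] -> [38, 15, 31, 23, 22] -> [38]
  [1, 34, -44, 32, 35, -24] -> [1, 34, 32, 35] -> [-6, 27, 25, 28] -> [28, 25, 27, -6] -> [28, 25, 27] -> [28]
  [-48, 21, 27] -> [21, 27] -> [14, 20] -> [20, 14] -> [20, 14] -> [20]
  [39, -17, 38, 2, 32, 47, -27, -21] -> [39, 38, 2, 32, 47] -> [32, 31, -5, 25, 40] -> [40, 25, -5, 31, 32] -> [40, 25, 31, 32] -> [40]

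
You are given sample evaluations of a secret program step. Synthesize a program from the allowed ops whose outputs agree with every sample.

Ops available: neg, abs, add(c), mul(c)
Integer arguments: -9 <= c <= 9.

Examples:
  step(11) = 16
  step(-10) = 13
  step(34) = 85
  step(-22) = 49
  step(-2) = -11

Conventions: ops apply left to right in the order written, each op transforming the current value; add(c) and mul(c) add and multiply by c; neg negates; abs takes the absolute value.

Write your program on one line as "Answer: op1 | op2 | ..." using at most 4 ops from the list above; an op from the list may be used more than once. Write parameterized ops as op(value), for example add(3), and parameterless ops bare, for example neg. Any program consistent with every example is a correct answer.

mul(3) | abs | add(-9) | add(-8)

Check, running the answer program on each example:
  11 -> 33 -> 33 -> 24 -> 16
  -10 -> -30 -> 30 -> 21 -> 13
  34 -> 102 -> 102 -> 93 -> 85
  -22 -> -66 -> 66 -> 57 -> 49
  -2 -> -6 -> 6 -> -3 -> -11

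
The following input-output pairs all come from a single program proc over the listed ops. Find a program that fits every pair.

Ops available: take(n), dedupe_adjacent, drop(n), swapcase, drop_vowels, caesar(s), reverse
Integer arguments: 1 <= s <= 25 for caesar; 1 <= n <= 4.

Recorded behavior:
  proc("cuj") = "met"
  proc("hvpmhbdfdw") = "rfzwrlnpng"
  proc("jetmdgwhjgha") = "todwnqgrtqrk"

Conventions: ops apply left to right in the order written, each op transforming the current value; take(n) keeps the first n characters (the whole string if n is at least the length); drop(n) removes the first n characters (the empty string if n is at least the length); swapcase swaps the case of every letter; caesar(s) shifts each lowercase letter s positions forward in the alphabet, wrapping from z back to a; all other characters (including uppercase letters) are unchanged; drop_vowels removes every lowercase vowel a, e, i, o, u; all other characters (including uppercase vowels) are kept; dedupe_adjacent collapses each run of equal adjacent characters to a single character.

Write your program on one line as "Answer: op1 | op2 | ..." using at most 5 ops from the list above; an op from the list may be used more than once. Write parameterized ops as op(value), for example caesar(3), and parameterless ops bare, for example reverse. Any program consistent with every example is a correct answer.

caesar(19) | reverse | caesar(9) | caesar(8) | reverse

Check, running the answer program on each example:
  "cuj" -> "vnc" -> "cnv" -> "lwe" -> "tem" -> "met"
  "hvpmhbdfdw" -> "aoifauwywp" -> "pwywuafioa" -> "yfhfdjorxj" -> "gnpnlrwzfr" -> "rfzwrlnpng"
  "jetmdgwhjgha" -> "cxmfwzpaczat" -> "tazcapzwfmxc" -> "cjiljyifovgl" -> "krqtrgqnwdot" -> "todwnqgrtqrk"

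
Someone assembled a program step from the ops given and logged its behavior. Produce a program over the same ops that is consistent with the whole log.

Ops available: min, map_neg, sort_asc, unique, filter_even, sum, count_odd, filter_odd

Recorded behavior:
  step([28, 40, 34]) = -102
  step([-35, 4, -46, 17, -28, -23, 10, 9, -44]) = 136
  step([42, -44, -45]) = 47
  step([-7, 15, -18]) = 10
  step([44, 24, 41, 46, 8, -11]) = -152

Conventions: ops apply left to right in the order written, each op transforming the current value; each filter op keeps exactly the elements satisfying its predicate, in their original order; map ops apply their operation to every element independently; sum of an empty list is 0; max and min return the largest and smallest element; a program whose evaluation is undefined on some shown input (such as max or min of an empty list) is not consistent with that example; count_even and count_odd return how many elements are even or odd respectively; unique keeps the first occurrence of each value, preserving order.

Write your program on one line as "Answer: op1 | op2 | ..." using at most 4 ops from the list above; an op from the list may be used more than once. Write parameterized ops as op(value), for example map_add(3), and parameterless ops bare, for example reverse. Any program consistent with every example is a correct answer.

sort_asc | map_neg | sum

Check, running the answer program on each example:
  [28, 40, 34] -> [28, 34, 40] -> [-28, -34, -40] -> -102
  [-35, 4, -46, 17, -28, -23, 10, 9, -44] -> [-46, -44, -35, -28, -23, 4, 9, 10, 17] -> [46, 44, 35, 28, 23, -4, -9, -10, -17] -> 136
  [42, -44, -45] -> [-45, -44, 42] -> [45, 44, -42] -> 47
  [-7, 15, -18] -> [-18, -7, 15] -> [18, 7, -15] -> 10
  [44, 24, 41, 46, 8, -11] -> [-11, 8, 24, 41, 44, 46] -> [11, -8, -24, -41, -44, -46] -> -152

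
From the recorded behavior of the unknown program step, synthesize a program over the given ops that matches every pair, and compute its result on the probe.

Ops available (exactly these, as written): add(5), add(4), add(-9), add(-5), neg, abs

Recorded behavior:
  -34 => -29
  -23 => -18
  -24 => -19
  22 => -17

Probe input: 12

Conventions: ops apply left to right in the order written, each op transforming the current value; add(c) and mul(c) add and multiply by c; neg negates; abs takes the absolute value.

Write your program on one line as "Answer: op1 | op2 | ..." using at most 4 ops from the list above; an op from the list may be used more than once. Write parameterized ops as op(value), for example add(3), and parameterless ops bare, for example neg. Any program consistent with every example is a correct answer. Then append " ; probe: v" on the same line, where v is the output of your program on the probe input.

abs | add(-5) | neg ; probe: -7

Check, running the answer program on each example:
  -34 -> 34 -> 29 -> -29
  -23 -> 23 -> 18 -> -18
  -24 -> 24 -> 19 -> -19
  22 -> 22 -> 17 -> -17
  probe: 12 -> 12 -> 7 -> -7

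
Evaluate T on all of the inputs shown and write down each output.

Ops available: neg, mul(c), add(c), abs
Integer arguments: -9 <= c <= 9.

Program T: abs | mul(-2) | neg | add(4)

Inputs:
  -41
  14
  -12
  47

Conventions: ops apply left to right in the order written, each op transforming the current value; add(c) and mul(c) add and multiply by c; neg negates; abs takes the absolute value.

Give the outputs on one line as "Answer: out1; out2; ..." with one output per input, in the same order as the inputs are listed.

Execution, op by op:
  -41 -> 41 -> -82 -> 82 -> 86
  14 -> 14 -> -28 -> 28 -> 32
  -12 -> 12 -> -24 -> 24 -> 28
  47 -> 47 -> -94 -> 94 -> 98

86; 32; 28; 98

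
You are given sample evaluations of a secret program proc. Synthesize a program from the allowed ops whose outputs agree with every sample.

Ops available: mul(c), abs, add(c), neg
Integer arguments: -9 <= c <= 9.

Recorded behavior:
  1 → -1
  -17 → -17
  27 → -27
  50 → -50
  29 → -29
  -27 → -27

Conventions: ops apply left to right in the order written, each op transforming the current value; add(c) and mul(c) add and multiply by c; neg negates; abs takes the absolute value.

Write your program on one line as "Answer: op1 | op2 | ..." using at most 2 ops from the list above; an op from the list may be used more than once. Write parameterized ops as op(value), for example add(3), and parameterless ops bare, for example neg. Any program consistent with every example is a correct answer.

abs | neg

Check, running the answer program on each example:
  1 -> 1 -> -1
  -17 -> 17 -> -17
  27 -> 27 -> -27
  50 -> 50 -> -50
  29 -> 29 -> -29
  -27 -> 27 -> -27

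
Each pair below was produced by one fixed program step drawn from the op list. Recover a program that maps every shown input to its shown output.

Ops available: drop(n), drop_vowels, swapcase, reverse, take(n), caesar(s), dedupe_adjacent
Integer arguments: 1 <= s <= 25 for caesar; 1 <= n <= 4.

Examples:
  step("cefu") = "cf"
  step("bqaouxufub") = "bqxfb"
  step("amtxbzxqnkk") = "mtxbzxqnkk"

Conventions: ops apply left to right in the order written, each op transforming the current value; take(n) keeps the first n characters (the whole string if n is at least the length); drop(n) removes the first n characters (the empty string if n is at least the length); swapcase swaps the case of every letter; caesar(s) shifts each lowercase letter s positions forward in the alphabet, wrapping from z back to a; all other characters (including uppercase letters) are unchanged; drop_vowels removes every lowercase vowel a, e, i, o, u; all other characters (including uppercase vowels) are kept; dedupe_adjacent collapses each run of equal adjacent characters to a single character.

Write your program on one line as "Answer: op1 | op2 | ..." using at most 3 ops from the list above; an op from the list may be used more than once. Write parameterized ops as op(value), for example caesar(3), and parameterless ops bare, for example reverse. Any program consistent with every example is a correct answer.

reverse | drop_vowels | reverse

Check, running the answer program on each example:
  "cefu" -> "ufec" -> "fc" -> "cf"
  "bqaouxufub" -> "bufuxuoaqb" -> "bfxqb" -> "bqxfb"
  "amtxbzxqnkk" -> "kknqxzbxtma" -> "kknqxzbxtm" -> "mtxbzxqnkk"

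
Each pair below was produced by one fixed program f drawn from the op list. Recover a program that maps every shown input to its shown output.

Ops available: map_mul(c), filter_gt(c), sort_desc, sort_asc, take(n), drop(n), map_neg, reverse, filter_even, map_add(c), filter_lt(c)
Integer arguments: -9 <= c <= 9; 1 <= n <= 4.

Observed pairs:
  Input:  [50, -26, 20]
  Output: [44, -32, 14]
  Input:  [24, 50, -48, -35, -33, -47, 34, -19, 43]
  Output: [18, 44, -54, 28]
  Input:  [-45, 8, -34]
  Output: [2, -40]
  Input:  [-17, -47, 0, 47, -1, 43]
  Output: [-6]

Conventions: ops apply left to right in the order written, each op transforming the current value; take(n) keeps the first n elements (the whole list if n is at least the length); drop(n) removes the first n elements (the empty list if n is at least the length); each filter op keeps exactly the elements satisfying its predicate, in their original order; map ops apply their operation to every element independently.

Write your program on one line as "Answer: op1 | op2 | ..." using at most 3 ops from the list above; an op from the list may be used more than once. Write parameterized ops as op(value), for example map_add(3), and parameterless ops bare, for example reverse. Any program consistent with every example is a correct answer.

filter_even | map_add(-7) | map_add(1)

Check, running the answer program on each example:
  [50, -26, 20] -> [50, -26, 20] -> [43, -33, 13] -> [44, -32, 14]
  [24, 50, -48, -35, -33, -47, 34, -19, 43] -> [24, 50, -48, 34] -> [17, 43, -55, 27] -> [18, 44, -54, 28]
  [-45, 8, -34] -> [8, -34] -> [1, -41] -> [2, -40]
  [-17, -47, 0, 47, -1, 43] -> [0] -> [-7] -> [-6]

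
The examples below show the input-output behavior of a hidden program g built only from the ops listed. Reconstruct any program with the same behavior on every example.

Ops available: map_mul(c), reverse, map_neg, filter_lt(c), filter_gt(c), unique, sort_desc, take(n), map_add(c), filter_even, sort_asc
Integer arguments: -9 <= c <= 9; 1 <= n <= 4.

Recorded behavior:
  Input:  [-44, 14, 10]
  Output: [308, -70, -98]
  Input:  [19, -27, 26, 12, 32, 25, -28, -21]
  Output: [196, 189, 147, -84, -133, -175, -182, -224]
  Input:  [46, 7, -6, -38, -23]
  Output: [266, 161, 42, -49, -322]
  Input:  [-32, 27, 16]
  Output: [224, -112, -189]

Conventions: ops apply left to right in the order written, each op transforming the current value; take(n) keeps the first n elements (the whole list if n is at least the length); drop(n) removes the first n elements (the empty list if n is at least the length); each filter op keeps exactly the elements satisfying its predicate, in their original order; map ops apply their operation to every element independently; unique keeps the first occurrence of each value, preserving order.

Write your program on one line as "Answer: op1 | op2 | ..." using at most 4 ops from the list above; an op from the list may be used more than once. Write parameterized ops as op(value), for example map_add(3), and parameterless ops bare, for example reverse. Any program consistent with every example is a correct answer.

map_mul(-7) | reverse | sort_asc | sort_desc

Check, running the answer program on each example:
  [-44, 14, 10] -> [308, -98, -70] -> [-70, -98, 308] -> [-98, -70, 308] -> [308, -70, -98]
  [19, -27, 26, 12, 32, 25, -28, -21] -> [-133, 189, -182, -84, -224, -175, 196, 147] -> [147, 196, -175, -224, -84, -182, 189, -133] -> [-224, -182, -175, -133, -84, 147, 189, 196] -> [196, 189, 147, -84, -133, -175, -182, -224]
  [46, 7, -6, -38, -23] -> [-322, -49, 42, 266, 161] -> [161, 266, 42, -49, -322] -> [-322, -49, 42, 161, 266] -> [266, 161, 42, -49, -322]
  [-32, 27, 16] -> [224, -189, -112] -> [-112, -189, 224] -> [-189, -112, 224] -> [224, -112, -189]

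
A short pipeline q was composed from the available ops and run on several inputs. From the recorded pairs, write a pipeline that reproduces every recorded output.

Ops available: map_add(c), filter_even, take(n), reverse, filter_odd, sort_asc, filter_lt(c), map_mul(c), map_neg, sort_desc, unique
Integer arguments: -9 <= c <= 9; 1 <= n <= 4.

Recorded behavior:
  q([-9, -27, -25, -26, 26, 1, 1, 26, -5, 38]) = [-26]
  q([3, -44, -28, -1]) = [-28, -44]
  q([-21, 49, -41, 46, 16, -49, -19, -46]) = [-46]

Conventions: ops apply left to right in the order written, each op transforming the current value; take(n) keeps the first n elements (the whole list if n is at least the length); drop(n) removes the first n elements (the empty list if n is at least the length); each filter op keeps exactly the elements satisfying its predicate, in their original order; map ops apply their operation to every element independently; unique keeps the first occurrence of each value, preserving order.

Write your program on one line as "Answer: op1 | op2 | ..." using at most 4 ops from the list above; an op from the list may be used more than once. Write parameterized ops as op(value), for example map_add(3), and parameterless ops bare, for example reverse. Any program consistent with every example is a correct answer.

sort_asc | filter_lt(-1) | filter_even | sort_desc

Check, running the answer program on each example:
  [-9, -27, -25, -26, 26, 1, 1, 26, -5, 38] -> [-27, -26, -25, -9, -5, 1, 1, 26, 26, 38] -> [-27, -26, -25, -9, -5] -> [-26] -> [-26]
  [3, -44, -28, -1] -> [-44, -28, -1, 3] -> [-44, -28] -> [-44, -28] -> [-28, -44]
  [-21, 49, -41, 46, 16, -49, -19, -46] -> [-49, -46, -41, -21, -19, 16, 46, 49] -> [-49, -46, -41, -21, -19] -> [-46] -> [-46]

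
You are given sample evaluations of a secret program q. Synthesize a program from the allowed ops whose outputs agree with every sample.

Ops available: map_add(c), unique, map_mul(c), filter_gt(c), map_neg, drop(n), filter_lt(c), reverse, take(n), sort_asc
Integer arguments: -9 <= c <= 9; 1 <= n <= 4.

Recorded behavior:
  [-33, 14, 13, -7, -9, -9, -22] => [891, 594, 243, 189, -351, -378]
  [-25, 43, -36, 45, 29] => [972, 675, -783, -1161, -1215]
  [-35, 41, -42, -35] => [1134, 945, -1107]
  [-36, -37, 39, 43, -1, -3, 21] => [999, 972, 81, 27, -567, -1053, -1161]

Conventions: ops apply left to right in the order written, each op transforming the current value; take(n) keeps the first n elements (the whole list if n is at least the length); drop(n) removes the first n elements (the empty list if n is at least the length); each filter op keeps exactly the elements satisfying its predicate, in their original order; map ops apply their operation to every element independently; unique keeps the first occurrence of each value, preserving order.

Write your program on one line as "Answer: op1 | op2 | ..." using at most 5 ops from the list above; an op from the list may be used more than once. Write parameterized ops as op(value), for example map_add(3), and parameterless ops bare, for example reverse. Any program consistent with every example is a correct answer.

unique | map_neg | map_mul(-9) | sort_asc | map_mul(-3)

Check, running the answer program on each example:
  [-33, 14, 13, -7, -9, -9, -22] -> [-33, 14, 13, -7, -9, -22] -> [33, -14, -13, 7, 9, 22] -> [-297, 126, 117, -63, -81, -198] -> [-297, -198, -81, -63, 117, 126] -> [891, 594, 243, 189, -351, -378]
  [-25, 43, -36, 45, 29] -> [-25, 43, -36, 45, 29] -> [25, -43, 36, -45, -29] -> [-225, 387, -324, 405, 261] -> [-324, -225, 261, 387, 405] -> [972, 675, -783, -1161, -1215]
  [-35, 41, -42, -35] -> [-35, 41, -42] -> [35, -41, 42] -> [-315, 369, -378] -> [-378, -315, 369] -> [1134, 945, -1107]
  [-36, -37, 39, 43, -1, -3, 21] -> [-36, -37, 39, 43, -1, -3, 21] -> [36, 37, -39, -43, 1, 3, -21] -> [-324, -333, 351, 387, -9, -27, 189] -> [-333, -324, -27, -9, 189, 351, 387] -> [999, 972, 81, 27, -567, -1053, -1161]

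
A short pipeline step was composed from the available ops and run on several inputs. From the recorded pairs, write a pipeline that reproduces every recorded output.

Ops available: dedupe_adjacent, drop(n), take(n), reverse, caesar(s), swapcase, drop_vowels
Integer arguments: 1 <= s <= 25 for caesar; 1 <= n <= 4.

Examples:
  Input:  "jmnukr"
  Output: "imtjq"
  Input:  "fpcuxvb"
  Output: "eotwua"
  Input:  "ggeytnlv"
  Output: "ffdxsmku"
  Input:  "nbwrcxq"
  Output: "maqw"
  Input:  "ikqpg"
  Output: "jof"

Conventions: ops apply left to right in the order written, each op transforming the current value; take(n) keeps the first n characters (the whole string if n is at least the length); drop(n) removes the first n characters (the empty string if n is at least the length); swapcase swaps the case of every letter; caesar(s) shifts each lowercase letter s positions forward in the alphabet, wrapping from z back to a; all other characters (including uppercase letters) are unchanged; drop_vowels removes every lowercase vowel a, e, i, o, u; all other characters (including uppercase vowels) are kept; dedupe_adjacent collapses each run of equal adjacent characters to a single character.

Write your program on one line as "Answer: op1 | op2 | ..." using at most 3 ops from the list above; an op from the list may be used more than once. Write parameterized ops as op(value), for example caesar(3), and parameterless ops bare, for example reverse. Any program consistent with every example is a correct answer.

caesar(18) | drop_vowels | caesar(7)

Check, running the answer program on each example:
  "jmnukr" -> "befmcj" -> "bfmcj" -> "imtjq"
  "fpcuxvb" -> "xhumpnt" -> "xhmpnt" -> "eotwua"
  "ggeytnlv" -> "yywqlfdn" -> "yywqlfdn" -> "ffdxsmku"
  "nbwrcxq" -> "ftojupi" -> "ftjp" -> "maqw"
  "ikqpg" -> "acihy" -> "chy" -> "jof"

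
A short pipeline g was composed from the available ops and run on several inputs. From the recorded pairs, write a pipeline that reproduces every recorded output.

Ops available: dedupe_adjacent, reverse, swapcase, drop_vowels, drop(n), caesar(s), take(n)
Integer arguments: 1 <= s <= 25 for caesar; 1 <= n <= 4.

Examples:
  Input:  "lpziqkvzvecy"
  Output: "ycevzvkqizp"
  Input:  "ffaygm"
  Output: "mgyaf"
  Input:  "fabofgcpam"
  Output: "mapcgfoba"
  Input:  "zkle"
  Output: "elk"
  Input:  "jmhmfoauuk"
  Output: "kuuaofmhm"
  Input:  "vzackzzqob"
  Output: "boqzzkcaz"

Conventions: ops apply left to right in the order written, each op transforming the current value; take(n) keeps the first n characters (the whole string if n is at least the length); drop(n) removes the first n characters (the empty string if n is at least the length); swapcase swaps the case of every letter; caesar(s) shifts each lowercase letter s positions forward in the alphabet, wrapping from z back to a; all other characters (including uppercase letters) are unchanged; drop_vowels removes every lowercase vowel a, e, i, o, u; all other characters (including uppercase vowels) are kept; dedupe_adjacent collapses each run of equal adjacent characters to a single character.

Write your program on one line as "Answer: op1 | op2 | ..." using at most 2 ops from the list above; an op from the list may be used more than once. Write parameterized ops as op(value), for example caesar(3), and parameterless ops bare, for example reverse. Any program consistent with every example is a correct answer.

drop(1) | reverse

Check, running the answer program on each example:
  "lpziqkvzvecy" -> "pziqkvzvecy" -> "ycevzvkqizp"
  "ffaygm" -> "faygm" -> "mgyaf"
  "fabofgcpam" -> "abofgcpam" -> "mapcgfoba"
  "zkle" -> "kle" -> "elk"
  "jmhmfoauuk" -> "mhmfoauuk" -> "kuuaofmhm"
  "vzackzzqob" -> "zackzzqob" -> "boqzzkcaz"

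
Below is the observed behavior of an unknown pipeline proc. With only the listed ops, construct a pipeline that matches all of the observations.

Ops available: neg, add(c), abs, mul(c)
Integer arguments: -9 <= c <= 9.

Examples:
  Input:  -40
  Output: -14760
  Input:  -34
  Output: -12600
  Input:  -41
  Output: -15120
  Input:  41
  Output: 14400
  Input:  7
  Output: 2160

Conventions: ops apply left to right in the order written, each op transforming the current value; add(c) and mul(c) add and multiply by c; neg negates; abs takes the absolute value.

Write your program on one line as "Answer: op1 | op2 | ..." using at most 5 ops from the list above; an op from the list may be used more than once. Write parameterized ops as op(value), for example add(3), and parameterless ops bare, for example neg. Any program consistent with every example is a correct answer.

add(-1) | neg | mul(-8) | mul(-5) | mul(-9)

Check, running the answer program on each example:
  -40 -> -41 -> 41 -> -328 -> 1640 -> -14760
  -34 -> -35 -> 35 -> -280 -> 1400 -> -12600
  -41 -> -42 -> 42 -> -336 -> 1680 -> -15120
  41 -> 40 -> -40 -> 320 -> -1600 -> 14400
  7 -> 6 -> -6 -> 48 -> -240 -> 2160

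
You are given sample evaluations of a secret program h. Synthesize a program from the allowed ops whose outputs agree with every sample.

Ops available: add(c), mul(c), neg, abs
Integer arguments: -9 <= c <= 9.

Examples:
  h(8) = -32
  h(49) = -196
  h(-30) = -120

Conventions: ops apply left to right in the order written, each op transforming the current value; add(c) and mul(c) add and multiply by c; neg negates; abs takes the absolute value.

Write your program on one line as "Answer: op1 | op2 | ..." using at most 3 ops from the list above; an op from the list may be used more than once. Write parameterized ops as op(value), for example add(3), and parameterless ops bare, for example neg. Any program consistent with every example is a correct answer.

mul(-1) | abs | mul(-4)

Check, running the answer program on each example:
  8 -> -8 -> 8 -> -32
  49 -> -49 -> 49 -> -196
  -30 -> 30 -> 30 -> -120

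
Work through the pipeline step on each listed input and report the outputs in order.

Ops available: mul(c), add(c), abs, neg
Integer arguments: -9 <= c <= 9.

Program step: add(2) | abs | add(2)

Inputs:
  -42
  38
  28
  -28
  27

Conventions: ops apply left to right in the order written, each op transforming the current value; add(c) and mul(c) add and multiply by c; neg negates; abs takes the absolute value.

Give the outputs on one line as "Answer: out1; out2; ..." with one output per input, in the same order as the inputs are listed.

42; 42; 32; 28; 31

Execution, op by op:
  -42 -> -40 -> 40 -> 42
  38 -> 40 -> 40 -> 42
  28 -> 30 -> 30 -> 32
  -28 -> -26 -> 26 -> 28
  27 -> 29 -> 29 -> 31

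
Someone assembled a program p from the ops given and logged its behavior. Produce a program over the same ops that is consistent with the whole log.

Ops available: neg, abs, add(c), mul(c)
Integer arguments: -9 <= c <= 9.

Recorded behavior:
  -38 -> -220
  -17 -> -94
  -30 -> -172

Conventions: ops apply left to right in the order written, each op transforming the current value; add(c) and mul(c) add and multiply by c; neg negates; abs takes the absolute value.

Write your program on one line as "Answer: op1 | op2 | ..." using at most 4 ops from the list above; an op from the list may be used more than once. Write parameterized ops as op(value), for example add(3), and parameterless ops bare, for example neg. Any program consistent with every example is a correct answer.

mul(3) | abs | mul(-2) | add(8)

Check, running the answer program on each example:
  -38 -> -114 -> 114 -> -228 -> -220
  -17 -> -51 -> 51 -> -102 -> -94
  -30 -> -90 -> 90 -> -180 -> -172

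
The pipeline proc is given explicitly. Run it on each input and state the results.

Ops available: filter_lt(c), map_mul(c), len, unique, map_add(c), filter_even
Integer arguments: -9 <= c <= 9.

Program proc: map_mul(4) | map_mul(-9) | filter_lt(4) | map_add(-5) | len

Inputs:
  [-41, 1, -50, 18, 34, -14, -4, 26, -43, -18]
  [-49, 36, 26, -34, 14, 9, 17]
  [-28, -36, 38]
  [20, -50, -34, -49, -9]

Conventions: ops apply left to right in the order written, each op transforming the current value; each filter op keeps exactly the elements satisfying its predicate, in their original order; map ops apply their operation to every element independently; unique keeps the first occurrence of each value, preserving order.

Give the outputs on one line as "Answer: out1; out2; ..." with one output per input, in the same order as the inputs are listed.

Execution, op by op:
  [-41, 1, -50, 18, 34, -14, -4, 26, -43, -18] -> [-164, 4, -200, 72, 136, -56, -16, 104, -172, -72] -> [1476, -36, 1800, -648, -1224, 504, 144, -936, 1548, 648] -> [-36, -648, -1224, -936] -> [-41, -653, -1229, -941] -> 4
  [-49, 36, 26, -34, 14, 9, 17] -> [-196, 144, 104, -136, 56, 36, 68] -> [1764, -1296, -936, 1224, -504, -324, -612] -> [-1296, -936, -504, -324, -612] -> [-1301, -941, -509, -329, -617] -> 5
  [-28, -36, 38] -> [-112, -144, 152] -> [1008, 1296, -1368] -> [-1368] -> [-1373] -> 1
  [20, -50, -34, -49, -9] -> [80, -200, -136, -196, -36] -> [-720, 1800, 1224, 1764, 324] -> [-720] -> [-725] -> 1

4; 5; 1; 1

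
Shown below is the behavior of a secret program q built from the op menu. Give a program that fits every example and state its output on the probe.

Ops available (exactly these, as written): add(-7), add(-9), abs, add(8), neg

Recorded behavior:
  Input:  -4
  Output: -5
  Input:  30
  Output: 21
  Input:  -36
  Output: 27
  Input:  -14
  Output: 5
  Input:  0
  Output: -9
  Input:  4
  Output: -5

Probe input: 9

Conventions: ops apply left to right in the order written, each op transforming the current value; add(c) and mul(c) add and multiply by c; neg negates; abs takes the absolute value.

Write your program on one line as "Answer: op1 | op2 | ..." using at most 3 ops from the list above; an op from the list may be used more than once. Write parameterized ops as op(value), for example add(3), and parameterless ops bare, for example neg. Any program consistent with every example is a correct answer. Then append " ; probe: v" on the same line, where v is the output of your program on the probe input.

neg | abs | add(-9) ; probe: 0

Check, running the answer program on each example:
  -4 -> 4 -> 4 -> -5
  30 -> -30 -> 30 -> 21
  -36 -> 36 -> 36 -> 27
  -14 -> 14 -> 14 -> 5
  0 -> 0 -> 0 -> -9
  4 -> -4 -> 4 -> -5
  probe: 9 -> -9 -> 9 -> 0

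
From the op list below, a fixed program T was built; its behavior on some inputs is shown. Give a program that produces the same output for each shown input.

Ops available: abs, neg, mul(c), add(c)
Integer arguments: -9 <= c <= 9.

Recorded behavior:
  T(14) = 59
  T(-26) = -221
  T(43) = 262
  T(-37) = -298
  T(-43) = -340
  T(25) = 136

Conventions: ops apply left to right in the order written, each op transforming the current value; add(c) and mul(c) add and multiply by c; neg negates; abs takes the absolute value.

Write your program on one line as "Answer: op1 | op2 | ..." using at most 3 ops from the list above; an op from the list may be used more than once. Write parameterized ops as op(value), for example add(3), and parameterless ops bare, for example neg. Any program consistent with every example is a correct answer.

add(-5) | mul(7) | add(-4)

Check, running the answer program on each example:
  14 -> 9 -> 63 -> 59
  -26 -> -31 -> -217 -> -221
  43 -> 38 -> 266 -> 262
  -37 -> -42 -> -294 -> -298
  -43 -> -48 -> -336 -> -340
  25 -> 20 -> 140 -> 136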